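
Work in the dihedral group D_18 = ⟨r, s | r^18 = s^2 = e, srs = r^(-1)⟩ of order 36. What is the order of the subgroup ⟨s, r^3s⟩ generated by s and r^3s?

|⟨s⟩| = 2 and |⟨r^3s⟩| = 2, so |H| is a multiple of lcm(2, 2) = 2 and divides |G| = 36.
Closing under the operation: H = {e, r^3, r^6, r^9, r^12, r^15, s, r^3s, r^6s, r^9s, r^12s, r^15s}, so |H| = 12.

12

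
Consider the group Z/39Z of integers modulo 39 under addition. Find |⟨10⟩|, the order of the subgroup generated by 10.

In Z/39Z, the order of an element a is n/gcd(a, n).
gcd(10, 39) = 1, so |⟨10⟩| = 39/1 = 39.

39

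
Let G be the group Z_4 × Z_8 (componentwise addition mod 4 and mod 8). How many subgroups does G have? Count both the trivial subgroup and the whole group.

|G| = 32, so by Lagrange every subgroup order divides 32. Divisors: 1, 2, 4, 8, 16, 32.
Subgroups by order — order 1: 1; order 2: 3; order 4: 7; order 8: 7; order 16: 3; order 32: 1.
Total: 1 + 3 + 7 + 7 + 3 + 1 = 22.

22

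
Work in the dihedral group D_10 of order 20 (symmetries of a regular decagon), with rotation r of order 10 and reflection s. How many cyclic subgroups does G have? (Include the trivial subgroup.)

14

Each element a generates a cyclic subgroup ⟨a⟩; distinct elements may generate the same one (a cyclic group of order d has φ(d) generators).
Cyclic subgroups by order — order 1: 1; order 2: 11; order 5: 1; order 10: 1.
Total: 14.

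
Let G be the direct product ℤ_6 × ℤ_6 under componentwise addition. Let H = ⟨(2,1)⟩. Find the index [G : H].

|⟨(2,1)⟩| = 6 and |G| = 36.
By Lagrange, [G : H] = |G|/|H| = 36/6 = 6.

6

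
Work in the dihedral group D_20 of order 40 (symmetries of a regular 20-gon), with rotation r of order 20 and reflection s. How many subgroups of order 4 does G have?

11

|G| = 40 and 4 | 40, so subgroups of order 4 are possible by Lagrange.
The subgroups of order 4 are: {e, r^10, s, r^10s}; {e, r^10, rs, r^11s}; {e, r^10, r^2s, r^12s}; {e, r^10, r^3s, r^13s}; … (11 in all).
So G has 11 subgroups of order 4.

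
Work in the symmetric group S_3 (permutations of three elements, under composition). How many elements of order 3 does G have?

2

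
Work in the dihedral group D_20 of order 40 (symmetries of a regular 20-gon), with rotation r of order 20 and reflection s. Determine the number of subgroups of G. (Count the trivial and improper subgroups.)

48

|G| = 40, so by Lagrange every subgroup order divides 40. Divisors: 1, 2, 4, 5, 8, 10, 20, 40.
Subgroups by order — order 1: 1; order 2: 21; order 4: 11; order 5: 1; order 8: 5; order 10: 5; order 20: 3; order 40: 1.
Total: 1 + 21 + 11 + 1 + 5 + 5 + 3 + 1 = 48.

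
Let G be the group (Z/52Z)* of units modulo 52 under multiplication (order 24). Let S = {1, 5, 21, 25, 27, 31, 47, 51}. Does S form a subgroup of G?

Yes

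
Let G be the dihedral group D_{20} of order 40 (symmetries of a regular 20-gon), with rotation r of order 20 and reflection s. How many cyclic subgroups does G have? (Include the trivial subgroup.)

26

Each element a generates a cyclic subgroup ⟨a⟩; distinct elements may generate the same one (a cyclic group of order d has φ(d) generators).
Cyclic subgroups by order — order 1: 1; order 2: 21; order 4: 1; order 5: 1; order 10: 1; order 20: 1.
Total: 26.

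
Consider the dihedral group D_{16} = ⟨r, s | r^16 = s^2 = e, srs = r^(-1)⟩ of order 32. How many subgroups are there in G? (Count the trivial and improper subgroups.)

|G| = 32, so by Lagrange every subgroup order divides 32. Divisors: 1, 2, 4, 8, 16, 32.
Subgroups by order — order 1: 1; order 2: 17; order 4: 9; order 8: 5; order 16: 3; order 32: 1.
Total: 1 + 17 + 9 + 5 + 3 + 1 = 36.

36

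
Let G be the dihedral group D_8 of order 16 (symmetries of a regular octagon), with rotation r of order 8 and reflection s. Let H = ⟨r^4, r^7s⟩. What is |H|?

4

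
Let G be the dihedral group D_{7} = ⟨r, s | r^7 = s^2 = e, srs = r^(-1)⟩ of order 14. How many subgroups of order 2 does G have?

|G| = 14 and 2 | 14, so subgroups of order 2 are possible by Lagrange.
The subgroups of order 2 are: {e, r^2s}; {e, r^3s}; {e, r^4s}; {e, r^5s}; … (7 in all).
So G has 7 subgroups of order 2.

7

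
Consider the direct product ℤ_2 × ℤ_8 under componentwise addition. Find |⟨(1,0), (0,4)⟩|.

4

|⟨(1,0)⟩| = 2 and |⟨(0,4)⟩| = 2, so |H| is a multiple of lcm(2, 2) = 2 and divides |G| = 16.
Closing under the operation: H = {(0,0), (0,4), (1,0), (1,4)}, so |H| = 4.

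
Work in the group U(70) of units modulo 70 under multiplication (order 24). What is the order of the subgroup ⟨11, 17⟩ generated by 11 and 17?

12

|⟨11⟩| = 3 and |⟨17⟩| = 12, so |H| is a multiple of lcm(3, 12) = 12 and divides |G| = 24.
Closing under the operation: H = {1, 3, 9, 11, 13, 17, 27, 29, 33, 39, 47, 51}, so |H| = 12.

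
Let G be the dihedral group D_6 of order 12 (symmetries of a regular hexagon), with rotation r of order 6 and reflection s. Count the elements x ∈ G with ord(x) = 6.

2

The elements of order 6 are: r, r^5.
That's 2.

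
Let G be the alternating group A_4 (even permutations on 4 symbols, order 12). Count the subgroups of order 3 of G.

|G| = 12 and 3 | 12, so subgroups of order 3 are possible by Lagrange.
The subgroups of order 3 are: {e, (1 2 3), (1 3 2)}; {e, (1 2 4), (1 4 2)}; {e, (1 3 4), (1 4 3)}; {e, (2 3 4), (2 4 3)}.
So G has 4 subgroups of order 3.

4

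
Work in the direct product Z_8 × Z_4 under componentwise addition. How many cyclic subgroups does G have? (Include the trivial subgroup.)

14

Group the elements of G by the cyclic subgroup they generate; each cyclic subgroup of order d accounts for φ(d) elements.
Cyclic subgroups by order — order 1: 1; order 2: 3; order 4: 6; order 8: 4.
Total: 14.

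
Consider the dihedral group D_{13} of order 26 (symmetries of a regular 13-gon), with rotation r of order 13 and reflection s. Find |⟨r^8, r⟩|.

13

|⟨r^8⟩| = 13 and |⟨r⟩| = 13, so |H| is a multiple of lcm(13, 13) = 13 and divides |G| = 26.
Closing under the operation: H = {e, r, r^2, r^3, r^4, r^5, r^6, r^7, r^8, r^9, r^10, r^11, r^12}, so |H| = 13.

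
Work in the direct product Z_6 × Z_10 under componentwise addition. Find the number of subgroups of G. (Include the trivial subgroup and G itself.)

20

|G| = 60, so by Lagrange every subgroup order divides 60. Divisors: 1, 2, 3, 4, 5, 6, 10, 12, 15, 20, 30, 60.
Subgroups by order — order 1: 1; order 2: 3; order 3: 1; order 4: 1; order 5: 1; order 6: 3; order 10: 3; order 12: 1; order 15: 1; order 20: 1; order 30: 3; order 60: 1.
Total: 1 + 3 + 1 + 1 + 1 + 3 + 3 + 1 + 1 + 1 + 3 + 1 = 20.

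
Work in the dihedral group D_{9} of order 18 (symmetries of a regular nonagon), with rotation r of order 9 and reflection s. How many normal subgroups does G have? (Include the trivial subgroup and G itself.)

G has 16 subgroups. Checking conjugation-invariance by order — order 1: 1/1 normal; order 2: 0/9 normal; order 3: 1/1 normal; order 6: 0/3 normal; order 9: 1/1 normal; order 18: 1/1 normal.
Total normal subgroups: 4.

4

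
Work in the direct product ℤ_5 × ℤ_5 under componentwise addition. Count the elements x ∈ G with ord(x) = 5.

24

An element (a,b) has order lcm(ord(a), ord(b)); count pairs with lcm equal to 5.
Enumerating gives 24 such elements.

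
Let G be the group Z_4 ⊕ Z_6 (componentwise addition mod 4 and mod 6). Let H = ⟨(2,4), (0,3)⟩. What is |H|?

12

|⟨(2,4)⟩| = 6 and |⟨(0,3)⟩| = 2, so |H| is a multiple of lcm(6, 2) = 6 and divides |G| = 24.
Closing under the operation: H = {(0,0), (0,1), (0,2), (0,3), (0,4), (0,5), (2,0), (2,1), (2,2), (2,3), (2,4), (2,5)}, so |H| = 12.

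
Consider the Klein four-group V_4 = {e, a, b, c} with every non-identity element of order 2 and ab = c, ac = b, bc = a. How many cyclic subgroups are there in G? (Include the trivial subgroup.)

4

Each element a generates a cyclic subgroup ⟨a⟩; distinct elements may generate the same one (a cyclic group of order d has φ(d) generators).
Cyclic subgroups by order — order 1: 1; order 2: 3.
Total: 4.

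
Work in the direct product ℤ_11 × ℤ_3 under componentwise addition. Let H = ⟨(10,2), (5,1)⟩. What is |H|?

|⟨(10,2)⟩| = 33 and |⟨(5,1)⟩| = 33, so |H| is a multiple of lcm(33, 33) = 33 and divides |G| = 33.
Closing {(10,2), (5,1)} under the group operation gives all of G, so |H| = 33.

33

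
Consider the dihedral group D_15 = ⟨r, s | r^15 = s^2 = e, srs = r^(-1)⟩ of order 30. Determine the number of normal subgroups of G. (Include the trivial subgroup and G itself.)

G has 28 subgroups. Checking conjugation-invariance by order — order 1: 1/1 normal; order 2: 0/15 normal; order 3: 1/1 normal; order 5: 1/1 normal; order 6: 0/5 normal; order 10: 0/3 normal; order 15: 1/1 normal; order 30: 1/1 normal.
Total normal subgroups: 5.

5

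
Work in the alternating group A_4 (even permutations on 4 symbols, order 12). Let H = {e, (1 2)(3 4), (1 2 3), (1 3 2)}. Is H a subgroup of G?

No

Closure fails: (1 3 2) ∘ (1 2)(3 4) = (2 3 4) ∉ H. So H is not a subgroup.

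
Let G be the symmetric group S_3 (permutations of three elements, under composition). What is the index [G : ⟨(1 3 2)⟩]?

|⟨(1 3 2)⟩| = 3 and |G| = 6.
By Lagrange, [G : H] = |G|/|H| = 6/3 = 2.

2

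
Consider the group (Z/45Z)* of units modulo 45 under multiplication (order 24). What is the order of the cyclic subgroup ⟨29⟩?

6

Compute successive powers of 29 mod 45: 29, 31, 44, 16, 14, 1; 29^6 ≡ 1 (mod 45).
So |⟨29⟩| = 6.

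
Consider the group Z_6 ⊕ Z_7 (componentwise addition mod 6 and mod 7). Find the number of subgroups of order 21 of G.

|G| = 42 and 21 | 42, so subgroups of order 21 are possible by Lagrange.
The subgroups of order 21 are: {(0,0), (0,1), (0,2), (0,3), (0,4), (0,5), (0,6), (2,0), (2,1), (2,2), (2,3), (2,4), (2,5), (2,6), (4,0), (4,1), (4,2), (4,3), (4,4), (4,5), (4,6)}.
So G has 1 subgroup of order 21.

1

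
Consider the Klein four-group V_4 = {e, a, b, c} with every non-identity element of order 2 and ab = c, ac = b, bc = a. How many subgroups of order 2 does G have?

3

|G| = 4 and 2 | 4, so subgroups of order 2 are possible by Lagrange.
The subgroups of order 2 are: {e, a}; {e, b}; {e, c}.
So G has 3 subgroups of order 2.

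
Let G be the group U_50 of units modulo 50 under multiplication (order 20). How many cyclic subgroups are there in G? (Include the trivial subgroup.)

6

A cyclic subgroup of order d is generated by each of its φ(d) elements of order d, so the cyclic subgroups of order d number (#elements of order d)/φ(d).
Cyclic subgroups by order — order 1: 1; order 2: 1; order 4: 1; order 5: 1; order 10: 1; order 20: 1.
Total: 6.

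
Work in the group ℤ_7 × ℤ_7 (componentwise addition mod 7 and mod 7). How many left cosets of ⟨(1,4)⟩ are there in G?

7

|⟨(1,4)⟩| = 7 and |G| = 49.
By Lagrange, [G : H] = |G|/|H| = 49/7 = 7.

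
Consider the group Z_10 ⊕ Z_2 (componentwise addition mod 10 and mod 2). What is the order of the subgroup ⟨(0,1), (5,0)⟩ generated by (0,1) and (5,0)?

4

|⟨(0,1)⟩| = 2 and |⟨(5,0)⟩| = 2, so |H| is a multiple of lcm(2, 2) = 2 and divides |G| = 20.
Closing under the operation: H = {(0,0), (0,1), (5,0), (5,1)}, so |H| = 4.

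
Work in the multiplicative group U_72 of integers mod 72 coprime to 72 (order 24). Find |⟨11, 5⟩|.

|⟨11⟩| = 6 and |⟨5⟩| = 6, so |H| is a multiple of lcm(6, 6) = 6 and divides |G| = 24.
Closing under the operation: H = {1, 5, 7, 11, 25, 29, 31, 35, 49, 53, 55, 59}, so |H| = 12.

12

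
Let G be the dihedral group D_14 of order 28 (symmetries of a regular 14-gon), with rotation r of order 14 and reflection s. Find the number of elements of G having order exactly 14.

6

The elements of order 14 are: r, r^3, r^5, r^9, r^11, r^13.
That's 6.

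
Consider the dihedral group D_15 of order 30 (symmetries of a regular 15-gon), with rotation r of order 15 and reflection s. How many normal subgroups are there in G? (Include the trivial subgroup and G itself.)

G has 28 subgroups. Checking conjugation-invariance by order — order 1: 1/1 normal; order 2: 0/15 normal; order 3: 1/1 normal; order 5: 1/1 normal; order 6: 0/5 normal; order 10: 0/3 normal; order 15: 1/1 normal; order 30: 1/1 normal.
Total normal subgroups: 5.

5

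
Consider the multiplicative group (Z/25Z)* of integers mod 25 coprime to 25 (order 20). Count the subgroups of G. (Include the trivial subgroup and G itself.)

|G| = 20, so by Lagrange every subgroup order divides 20. Divisors: 1, 2, 4, 5, 10, 20.
Subgroups by order — order 1: 1; order 2: 1; order 4: 1; order 5: 1; order 10: 1; order 20: 1.
Total: 1 + 1 + 1 + 1 + 1 + 1 = 6.

6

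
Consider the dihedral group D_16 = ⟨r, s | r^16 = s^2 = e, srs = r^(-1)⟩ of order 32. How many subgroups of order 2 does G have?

17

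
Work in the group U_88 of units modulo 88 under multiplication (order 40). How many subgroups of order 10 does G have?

|G| = 40 and 10 | 40, so subgroups of order 10 are possible by Lagrange.
The subgroups of order 10 are: {1, 9, 13, 21, 25, 29, 49, 61, 81, 85}; {1, 9, 15, 23, 25, 31, 47, 49, 71, 81}; {1, 9, 17, 25, 41, 49, 57, 65, 73, 81}; {1, 9, 19, 25, 35, 43, 49, 51, 81, 83}; … (7 in all).
So G has 7 subgroups of order 10.

7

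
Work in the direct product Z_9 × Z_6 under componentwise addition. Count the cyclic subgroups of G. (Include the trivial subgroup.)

16

Each element a generates a cyclic subgroup ⟨a⟩; distinct elements may generate the same one (a cyclic group of order d has φ(d) generators).
Cyclic subgroups by order — order 1: 1; order 2: 1; order 3: 4; order 6: 4; order 9: 3; order 18: 3.
Total: 16.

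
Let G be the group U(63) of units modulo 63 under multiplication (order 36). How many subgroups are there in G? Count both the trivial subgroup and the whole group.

30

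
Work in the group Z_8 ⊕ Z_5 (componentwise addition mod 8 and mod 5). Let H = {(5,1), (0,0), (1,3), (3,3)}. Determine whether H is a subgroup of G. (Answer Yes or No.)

No

(3,3) ∈ H but its inverse (5,2) ∉ H, so H is not a subgroup.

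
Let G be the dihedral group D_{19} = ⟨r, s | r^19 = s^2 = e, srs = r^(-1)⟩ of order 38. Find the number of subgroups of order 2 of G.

19

|G| = 38 and 2 | 38, so subgroups of order 2 are possible by Lagrange.
The subgroups of order 2 are: {e, r^10s}; {e, r^11s}; {e, r^12s}; {e, r^13s}; … (19 in all).
So G has 19 subgroups of order 2.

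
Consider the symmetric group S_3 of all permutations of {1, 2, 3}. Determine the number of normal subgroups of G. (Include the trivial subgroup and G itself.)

G has 6 subgroups. Checking conjugation-invariance by order — order 1: 1/1 normal; order 2: 0/3 normal; order 3: 1/1 normal; order 6: 1/1 normal.
Total normal subgroups: 3.

3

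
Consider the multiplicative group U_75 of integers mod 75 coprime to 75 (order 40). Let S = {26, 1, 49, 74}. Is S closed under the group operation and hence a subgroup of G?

Yes

|S| = 4 divides |G| = 40, consistent with Lagrange.
S contains the identity, every element's inverse is in S, and S is closed under ·: it is a subgroup.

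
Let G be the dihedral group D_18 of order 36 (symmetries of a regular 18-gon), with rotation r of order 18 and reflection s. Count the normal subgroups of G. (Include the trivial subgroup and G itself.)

9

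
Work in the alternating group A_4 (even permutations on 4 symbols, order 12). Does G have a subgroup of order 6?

6 | 12, so Lagrange does not rule it out; but checking all subgroups of G, none has order 6.
(A_4 is the standard example that the converse of Lagrange fails.)

No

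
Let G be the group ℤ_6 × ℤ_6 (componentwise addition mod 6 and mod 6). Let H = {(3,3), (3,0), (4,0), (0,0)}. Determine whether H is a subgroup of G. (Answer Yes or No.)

(4,0) ∈ H but its inverse (2,0) ∉ H, so H is not a subgroup.

No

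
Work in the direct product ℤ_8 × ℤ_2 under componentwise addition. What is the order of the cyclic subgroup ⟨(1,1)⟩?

The order of (1,1) in Z_8 × Z_2 is lcm(ord(1) in Z_8, ord(1) in Z_2).
ord(1) = 8 and ord(1) = 2, so |⟨(1,1)⟩| = lcm(8, 2) = 8.

8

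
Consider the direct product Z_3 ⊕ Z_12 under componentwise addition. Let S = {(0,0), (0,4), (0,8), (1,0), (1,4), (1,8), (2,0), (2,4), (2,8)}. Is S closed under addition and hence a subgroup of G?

|S| = 9 divides |G| = 36, consistent with Lagrange.
S contains the identity, every element's inverse is in S, and S is closed under +: it is a subgroup.

Yes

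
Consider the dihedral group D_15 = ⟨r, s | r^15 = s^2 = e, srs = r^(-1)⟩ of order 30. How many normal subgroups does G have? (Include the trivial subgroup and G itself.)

5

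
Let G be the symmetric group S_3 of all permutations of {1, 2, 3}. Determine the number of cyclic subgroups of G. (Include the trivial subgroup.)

5

Each element a generates a cyclic subgroup ⟨a⟩; distinct elements may generate the same one (a cyclic group of order d has φ(d) generators).
Cyclic subgroups by order — order 1: 1; order 2: 3; order 3: 1.
Total: 5.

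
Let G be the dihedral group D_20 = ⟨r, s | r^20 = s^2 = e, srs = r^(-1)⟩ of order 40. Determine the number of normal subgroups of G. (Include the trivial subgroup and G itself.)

G has 48 subgroups. Checking conjugation-invariance by order — order 1: 1/1 normal; order 2: 1/21 normal; order 4: 1/11 normal; order 5: 1/1 normal; order 8: 0/5 normal; order 10: 1/5 normal; order 20: 3/3 normal; order 40: 1/1 normal.
Total normal subgroups: 9.

9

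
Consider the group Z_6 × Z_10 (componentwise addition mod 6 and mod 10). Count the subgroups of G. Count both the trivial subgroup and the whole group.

|G| = 60, so by Lagrange every subgroup order divides 60. Divisors: 1, 2, 3, 4, 5, 6, 10, 12, 15, 20, 30, 60.
Subgroups by order — order 1: 1; order 2: 3; order 3: 1; order 4: 1; order 5: 1; order 6: 3; order 10: 3; order 12: 1; order 15: 1; order 20: 1; order 30: 3; order 60: 1.
Total: 1 + 3 + 1 + 1 + 1 + 3 + 3 + 1 + 1 + 1 + 3 + 1 = 20.

20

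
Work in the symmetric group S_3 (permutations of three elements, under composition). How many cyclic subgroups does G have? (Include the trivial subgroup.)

5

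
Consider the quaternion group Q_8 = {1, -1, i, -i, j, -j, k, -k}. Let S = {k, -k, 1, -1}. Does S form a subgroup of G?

Yes

|S| = 4 divides |G| = 8, consistent with Lagrange.
S contains the identity, every element's inverse is in S, and S is closed under ·: it is a subgroup.
In fact S = ⟨-k⟩.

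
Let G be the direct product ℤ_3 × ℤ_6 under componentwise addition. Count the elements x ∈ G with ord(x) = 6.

8

An element (a,b) has order lcm(ord(a), ord(b)); count pairs with lcm equal to 6.
Enumerating gives 8 such elements.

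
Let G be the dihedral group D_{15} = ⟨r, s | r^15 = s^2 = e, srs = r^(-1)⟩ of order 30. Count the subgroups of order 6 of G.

5

|G| = 30 and 6 | 30, so subgroups of order 6 are possible by Lagrange.
The subgroups of order 6 are: {e, r^5, r^10, s, r^5s, r^10s}; {e, r^5, r^10, rs, r^6s, r^11s}; {e, r^5, r^10, r^2s, r^7s, r^12s}; {e, r^5, r^10, r^3s, r^8s, r^13s}; … (5 in all).
So G has 5 subgroups of order 6.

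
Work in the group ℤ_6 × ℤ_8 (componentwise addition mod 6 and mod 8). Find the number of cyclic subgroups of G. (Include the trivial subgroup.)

Each element a generates a cyclic subgroup ⟨a⟩; distinct elements may generate the same one (a cyclic group of order d has φ(d) generators).
Cyclic subgroups by order — order 1: 1; order 2: 3; order 3: 1; order 4: 2; order 6: 3; order 8: 2; order 12: 2; order 24: 2.
Total: 16.

16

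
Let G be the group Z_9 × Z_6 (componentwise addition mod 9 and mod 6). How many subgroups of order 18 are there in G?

4

|G| = 54 and 18 | 54, so subgroups of order 18 are possible by Lagrange.
The subgroups of order 18 are: {(0,0), (0,1), (0,2), (0,3), (0,4), (0,5), (3,0), (3,1), (3,2), (3,3), (3,4), (3,5), (6,0), (6,1), (6,2), (6,3), (6,4), (6,5)}; {(0,0), (0,3), (1,0), (1,3), (2,0), (2,3), (3,0), (3,3), (4,0), (4,3), (5,0), (5,3), (6,0), (6,3), (7,0), (7,3), (8,0), (8,3)}; {(0,0), (0,3), (1,1), (1,4), (2,2), (2,5), (3,0), (3,3), (4,1), (4,4), (5,2), (5,5), (6,0), (6,3), (7,1), (7,4), (8,2), (8,5)}; {(0,0), (0,3), (1,2), (1,5), (2,1), (2,4), (3,0), (3,3), (4,2), (4,5), (5,1), (5,4), (6,0), (6,3), (7,2), (7,5), (8,1), (8,4)}.
So G has 4 subgroups of order 18.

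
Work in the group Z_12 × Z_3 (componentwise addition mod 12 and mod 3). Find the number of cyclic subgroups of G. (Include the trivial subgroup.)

15

Group the elements of G by the cyclic subgroup they generate; each cyclic subgroup of order d accounts for φ(d) elements.
Cyclic subgroups by order — order 1: 1; order 2: 1; order 3: 4; order 4: 1; order 6: 4; order 12: 4.
Total: 15.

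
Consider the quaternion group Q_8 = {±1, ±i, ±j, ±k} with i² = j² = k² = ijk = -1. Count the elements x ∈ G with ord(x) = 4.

6

The elements of order 4 are: i, -i, j, -j, k, -k.
That's 6.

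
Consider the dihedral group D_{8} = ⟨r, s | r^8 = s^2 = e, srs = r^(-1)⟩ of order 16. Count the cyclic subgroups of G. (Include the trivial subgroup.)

Each element a generates a cyclic subgroup ⟨a⟩; distinct elements may generate the same one (a cyclic group of order d has φ(d) generators).
Cyclic subgroups by order — order 1: 1; order 2: 9; order 4: 1; order 8: 1.
Total: 12.

12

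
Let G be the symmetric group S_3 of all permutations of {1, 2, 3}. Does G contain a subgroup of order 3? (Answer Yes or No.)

Yes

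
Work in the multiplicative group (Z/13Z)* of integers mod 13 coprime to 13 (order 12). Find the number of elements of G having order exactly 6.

The elements of order 6 are: 4, 10.
That's 2.

2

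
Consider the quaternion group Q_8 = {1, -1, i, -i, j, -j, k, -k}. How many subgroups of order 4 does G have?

3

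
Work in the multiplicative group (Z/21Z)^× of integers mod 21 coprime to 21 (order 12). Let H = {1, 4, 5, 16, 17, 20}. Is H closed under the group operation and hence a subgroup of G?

Yes

|H| = 6 divides |G| = 12, consistent with Lagrange.
H contains the identity, every element's inverse is in H, and H is closed under ·: it is a subgroup.
In fact H = ⟨17⟩.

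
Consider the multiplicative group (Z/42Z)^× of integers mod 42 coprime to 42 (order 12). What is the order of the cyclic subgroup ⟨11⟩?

6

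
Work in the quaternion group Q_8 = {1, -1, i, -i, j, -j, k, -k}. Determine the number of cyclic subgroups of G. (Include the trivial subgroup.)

5

A cyclic subgroup of order d is generated by each of its φ(d) elements of order d, so the cyclic subgroups of order d number (#elements of order d)/φ(d).
Cyclic subgroups by order — order 1: 1; order 2: 1; order 4: 3.
Total: 5.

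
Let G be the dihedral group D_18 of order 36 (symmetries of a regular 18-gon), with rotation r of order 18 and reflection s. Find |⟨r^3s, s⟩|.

|⟨r^3s⟩| = 2 and |⟨s⟩| = 2, so |H| is a multiple of lcm(2, 2) = 2 and divides |G| = 36.
Closing under the operation: H = {e, r^3, r^6, r^9, r^12, r^15, s, r^3s, r^6s, r^9s, r^12s, r^15s}, so |H| = 12.

12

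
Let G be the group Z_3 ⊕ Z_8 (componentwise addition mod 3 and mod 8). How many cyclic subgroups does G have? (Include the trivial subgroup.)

8

Each element a generates a cyclic subgroup ⟨a⟩; distinct elements may generate the same one (a cyclic group of order d has φ(d) generators).
Cyclic subgroups by order — order 1: 1; order 2: 1; order 3: 1; order 4: 1; order 6: 1; order 8: 1; order 12: 1; order 24: 1.
Total: 8.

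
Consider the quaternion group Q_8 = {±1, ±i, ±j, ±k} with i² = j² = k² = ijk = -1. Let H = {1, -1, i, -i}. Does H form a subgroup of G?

|H| = 4 divides |G| = 8, consistent with Lagrange.
H contains the identity, every element's inverse is in H, and H is closed under ·: it is a subgroup.
In fact H = ⟨-i⟩.

Yes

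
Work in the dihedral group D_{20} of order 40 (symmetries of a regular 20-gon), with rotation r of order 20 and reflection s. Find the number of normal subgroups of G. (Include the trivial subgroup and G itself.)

G has 48 subgroups. Checking conjugation-invariance by order — order 1: 1/1 normal; order 2: 1/21 normal; order 4: 1/11 normal; order 5: 1/1 normal; order 8: 0/5 normal; order 10: 1/5 normal; order 20: 3/3 normal; order 40: 1/1 normal.
Total normal subgroups: 9.

9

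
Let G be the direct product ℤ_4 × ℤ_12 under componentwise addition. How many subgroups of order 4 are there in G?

|G| = 48 and 4 | 48, so subgroups of order 4 are possible by Lagrange.
The subgroups of order 4 are: {(0,0), (0,3), (0,6), (0,9)}; {(0,0), (0,6), (2,0), (2,6)}; {(0,0), (0,6), (2,3), (2,9)}; {(0,0), (1,0), (2,0), (3,0)}; … (7 in all).
So G has 7 subgroups of order 4.

7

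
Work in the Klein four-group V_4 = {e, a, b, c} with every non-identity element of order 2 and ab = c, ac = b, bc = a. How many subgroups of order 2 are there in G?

3

|G| = 4 and 2 | 4, so subgroups of order 2 are possible by Lagrange.
The subgroups of order 2 are: {e, a}; {e, b}; {e, c}.
So G has 3 subgroups of order 2.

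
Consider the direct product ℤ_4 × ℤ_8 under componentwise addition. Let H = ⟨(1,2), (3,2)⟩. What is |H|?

8

|⟨(1,2)⟩| = 4 and |⟨(3,2)⟩| = 4, so |H| is a multiple of lcm(4, 4) = 4 and divides |G| = 32.
Closing under the operation: H = {(0,0), (0,4), (1,2), (1,6), (2,0), (2,4), (3,2), (3,6)}, so |H| = 8.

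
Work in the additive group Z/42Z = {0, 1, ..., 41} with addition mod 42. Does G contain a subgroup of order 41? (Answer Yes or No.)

No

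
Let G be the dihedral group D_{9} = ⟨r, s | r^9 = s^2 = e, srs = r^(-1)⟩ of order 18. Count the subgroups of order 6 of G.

3

|G| = 18 and 6 | 18, so subgroups of order 6 are possible by Lagrange.
The subgroups of order 6 are: {e, r^3, r^6, r^2s, r^5s, r^8s}; {e, r^3, r^6, s, r^3s, r^6s}; {e, r^3, r^6, rs, r^4s, r^7s}.
So G has 3 subgroups of order 6.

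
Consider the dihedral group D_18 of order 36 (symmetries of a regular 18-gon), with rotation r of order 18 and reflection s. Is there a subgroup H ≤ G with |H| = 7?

No

7 does not divide |G| = 36, so by Lagrange no subgroup of order 7 exists.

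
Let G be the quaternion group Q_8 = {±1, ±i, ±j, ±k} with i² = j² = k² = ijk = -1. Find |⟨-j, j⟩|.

4

|⟨-j⟩| = 4 and |⟨j⟩| = 4, so |H| is a multiple of lcm(4, 4) = 4 and divides |G| = 8.
Closing under the operation: H = {1, -1, j, -j}, so |H| = 4.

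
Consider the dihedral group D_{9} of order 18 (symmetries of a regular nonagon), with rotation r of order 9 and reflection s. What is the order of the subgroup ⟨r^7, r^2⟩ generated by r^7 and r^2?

9

|⟨r^7⟩| = 9 and |⟨r^2⟩| = 9, so |H| is a multiple of lcm(9, 9) = 9 and divides |G| = 18.
Closing under the operation: H = {e, r, r^2, r^3, r^4, r^5, r^6, r^7, r^8}, so |H| = 9.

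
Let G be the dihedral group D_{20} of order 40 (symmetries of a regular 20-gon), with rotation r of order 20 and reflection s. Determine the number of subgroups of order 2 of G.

|G| = 40 and 2 | 40, so subgroups of order 2 are possible by Lagrange.
The subgroups of order 2 are: {e, r^10}; {e, r^10s}; {e, r^11s}; {e, r^12s}; … (21 in all).
So G has 21 subgroups of order 2.

21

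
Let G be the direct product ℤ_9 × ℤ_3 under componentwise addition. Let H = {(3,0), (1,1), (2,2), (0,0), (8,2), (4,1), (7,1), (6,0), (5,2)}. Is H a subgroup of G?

|H| = 9 divides |G| = 27, consistent with Lagrange.
H contains the identity, every element's inverse is in H, and H is closed under +: it is a subgroup.
In fact H = ⟨(7,1)⟩.

Yes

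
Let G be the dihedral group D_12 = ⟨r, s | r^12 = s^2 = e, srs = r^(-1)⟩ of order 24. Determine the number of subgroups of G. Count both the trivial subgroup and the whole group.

34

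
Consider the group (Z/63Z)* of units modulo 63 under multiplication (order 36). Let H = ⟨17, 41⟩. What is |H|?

|⟨17⟩| = 6 and |⟨41⟩| = 6, so |H| is a multiple of lcm(6, 6) = 6 and divides |G| = 36.
Closing under the operation: H = {1, 4, 5, 16, 17, 20, 22, 25, 26, 37, 38, 41, 43, 46, 47, 58, 59, 62}, so |H| = 18.

18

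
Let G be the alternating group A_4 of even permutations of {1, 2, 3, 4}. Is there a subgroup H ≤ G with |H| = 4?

Yes

4 | 12. A subgroup of order 4 is {e, (1 2)(3 4), (1 3)(2 4), (1 4)(2 3)}.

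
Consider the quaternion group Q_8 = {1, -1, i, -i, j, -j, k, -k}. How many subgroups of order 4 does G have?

|G| = 8 and 4 | 8, so subgroups of order 4 are possible by Lagrange.
The subgroups of order 4 are: {1, -1, i, -i}; {1, -1, j, -j}; {1, -1, k, -k}.
So G has 3 subgroups of order 4.

3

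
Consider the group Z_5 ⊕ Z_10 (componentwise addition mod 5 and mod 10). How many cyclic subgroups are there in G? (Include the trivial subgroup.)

Group the elements of G by the cyclic subgroup they generate; each cyclic subgroup of order d accounts for φ(d) elements.
Cyclic subgroups by order — order 1: 1; order 2: 1; order 5: 6; order 10: 6.
Total: 14.

14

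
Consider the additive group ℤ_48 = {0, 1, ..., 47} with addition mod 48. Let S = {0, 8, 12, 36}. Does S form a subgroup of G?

8 ∈ S but its inverse 40 ∉ S, so S is not a subgroup.

No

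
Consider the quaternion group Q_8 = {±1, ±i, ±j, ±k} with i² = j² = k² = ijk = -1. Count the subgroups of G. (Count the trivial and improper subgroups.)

|G| = 8, so by Lagrange every subgroup order divides 8. Divisors: 1, 2, 4, 8.
Subgroups by order — order 1: 1; order 2: 1; order 4: 3; order 8: 1.
Total: 1 + 1 + 3 + 1 = 6.

6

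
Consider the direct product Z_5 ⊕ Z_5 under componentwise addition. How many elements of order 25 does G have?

An element (a,b) has order lcm(ord(a), ord(b)); count pairs with lcm equal to 25.
Enumerating gives 0 such elements.

0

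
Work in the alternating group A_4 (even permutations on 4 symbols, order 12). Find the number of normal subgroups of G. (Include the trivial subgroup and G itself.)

G has 10 subgroups. Checking conjugation-invariance by order — order 1: 1/1 normal; order 2: 0/3 normal; order 3: 0/4 normal; order 4: 1/1 normal; order 12: 1/1 normal.
Total normal subgroups: 3.

3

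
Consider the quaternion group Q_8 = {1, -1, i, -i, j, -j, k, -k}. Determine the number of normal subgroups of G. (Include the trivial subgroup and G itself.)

6

G has 6 subgroups. Checking conjugation-invariance by order — order 1: 1/1 normal; order 2: 1/1 normal; order 4: 3/3 normal; order 8: 1/1 normal.
Total normal subgroups: 6.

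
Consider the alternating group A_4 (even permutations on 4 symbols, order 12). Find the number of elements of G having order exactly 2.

The elements of order 2 are: (1 2)(3 4), (1 3)(2 4), (1 4)(2 3).
That's 3.

3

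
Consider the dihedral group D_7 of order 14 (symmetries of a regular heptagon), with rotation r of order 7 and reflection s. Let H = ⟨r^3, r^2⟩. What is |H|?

7

|⟨r^3⟩| = 7 and |⟨r^2⟩| = 7, so |H| is a multiple of lcm(7, 7) = 7 and divides |G| = 14.
Closing under the operation: H = {e, r, r^2, r^3, r^4, r^5, r^6}, so |H| = 7.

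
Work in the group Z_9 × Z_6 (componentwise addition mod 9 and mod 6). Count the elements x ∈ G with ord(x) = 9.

An element (a,b) has order lcm(ord(a), ord(b)); count pairs with lcm equal to 9.
Enumerating gives 18 such elements.

18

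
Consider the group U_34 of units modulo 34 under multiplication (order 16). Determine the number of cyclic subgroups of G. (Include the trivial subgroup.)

5

A cyclic subgroup of order d is generated by each of its φ(d) elements of order d, so the cyclic subgroups of order d number (#elements of order d)/φ(d).
Cyclic subgroups by order — order 1: 1; order 2: 1; order 4: 1; order 8: 1; order 16: 1.
Total: 5.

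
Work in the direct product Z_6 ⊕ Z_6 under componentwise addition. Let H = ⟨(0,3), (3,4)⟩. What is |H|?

12

|⟨(0,3)⟩| = 2 and |⟨(3,4)⟩| = 6, so |H| is a multiple of lcm(2, 6) = 6 and divides |G| = 36.
Closing under the operation: H = {(0,0), (0,1), (0,2), (0,3), (0,4), (0,5), (3,0), (3,1), (3,2), (3,3), (3,4), (3,5)}, so |H| = 12.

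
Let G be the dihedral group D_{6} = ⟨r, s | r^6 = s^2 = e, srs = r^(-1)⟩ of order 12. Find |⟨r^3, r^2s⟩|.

|⟨r^3⟩| = 2 and |⟨r^2s⟩| = 2, so |H| is a multiple of lcm(2, 2) = 2 and divides |G| = 12.
Closing under the operation: H = {e, r^3, r^2s, r^5s}, so |H| = 4.

4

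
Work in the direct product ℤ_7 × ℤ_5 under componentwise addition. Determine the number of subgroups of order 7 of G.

1

|G| = 35 and 7 | 35, so subgroups of order 7 are possible by Lagrange.
The subgroups of order 7 are: {(0,0), (1,0), (2,0), (3,0), (4,0), (5,0), (6,0)}.
So G has 1 subgroup of order 7.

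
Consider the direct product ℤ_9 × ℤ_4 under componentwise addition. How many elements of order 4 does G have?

2

An element (a,b) has order lcm(ord(a), ord(b)); count pairs with lcm equal to 4.
Enumerating gives 2 such elements.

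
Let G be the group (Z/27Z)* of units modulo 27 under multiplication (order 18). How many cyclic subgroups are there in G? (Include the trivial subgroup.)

Each element a generates a cyclic subgroup ⟨a⟩; distinct elements may generate the same one (a cyclic group of order d has φ(d) generators).
Cyclic subgroups by order — order 1: 1; order 2: 1; order 3: 1; order 6: 1; order 9: 1; order 18: 1.
Total: 6.

6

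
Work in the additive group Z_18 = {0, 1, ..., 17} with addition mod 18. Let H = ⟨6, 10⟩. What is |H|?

9

|⟨6⟩| = 3 and |⟨10⟩| = 9, so |H| is a multiple of lcm(3, 9) = 9 and divides |G| = 18.
Closing under the operation: H = {0, 2, 4, 6, 8, 10, 12, 14, 16}, so |H| = 9.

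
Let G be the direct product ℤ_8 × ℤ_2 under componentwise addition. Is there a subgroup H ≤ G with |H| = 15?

15 does not divide |G| = 16, so by Lagrange no subgroup of order 15 exists.

No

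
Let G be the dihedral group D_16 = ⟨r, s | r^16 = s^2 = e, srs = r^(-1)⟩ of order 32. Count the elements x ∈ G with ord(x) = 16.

8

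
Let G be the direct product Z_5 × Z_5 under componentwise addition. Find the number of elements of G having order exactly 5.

24

An element (a,b) has order lcm(ord(a), ord(b)); count pairs with lcm equal to 5.
Enumerating gives 24 such elements.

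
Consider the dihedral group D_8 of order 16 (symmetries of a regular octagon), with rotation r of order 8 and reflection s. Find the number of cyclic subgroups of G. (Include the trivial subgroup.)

12

Group the elements of G by the cyclic subgroup they generate; each cyclic subgroup of order d accounts for φ(d) elements.
Cyclic subgroups by order — order 1: 1; order 2: 9; order 4: 1; order 8: 1.
Total: 12.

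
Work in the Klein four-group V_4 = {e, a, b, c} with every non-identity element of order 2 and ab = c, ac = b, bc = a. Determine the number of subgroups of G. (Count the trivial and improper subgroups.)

5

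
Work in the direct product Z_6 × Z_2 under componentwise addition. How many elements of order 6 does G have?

6

An element (a,b) has order lcm(ord(a), ord(b)); count pairs with lcm equal to 6.
Enumerating gives 6 such elements.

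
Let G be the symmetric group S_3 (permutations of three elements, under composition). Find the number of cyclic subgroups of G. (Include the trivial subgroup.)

5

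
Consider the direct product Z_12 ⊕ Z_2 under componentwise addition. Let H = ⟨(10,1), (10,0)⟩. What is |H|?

12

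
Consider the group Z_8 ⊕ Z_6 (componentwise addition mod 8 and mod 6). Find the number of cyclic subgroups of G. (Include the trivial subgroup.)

16

Each element a generates a cyclic subgroup ⟨a⟩; distinct elements may generate the same one (a cyclic group of order d has φ(d) generators).
Cyclic subgroups by order — order 1: 1; order 2: 3; order 3: 1; order 4: 2; order 6: 3; order 8: 2; order 12: 2; order 24: 2.
Total: 16.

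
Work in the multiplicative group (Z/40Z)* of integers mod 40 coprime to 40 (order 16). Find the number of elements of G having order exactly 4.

The elements of order 4 are: 3, 7, 13, 17, 23, 27, 33, 37.
That's 8.

8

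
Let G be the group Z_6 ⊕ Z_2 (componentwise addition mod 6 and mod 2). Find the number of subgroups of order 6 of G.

3

|G| = 12 and 6 | 12, so subgroups of order 6 are possible by Lagrange.
The subgroups of order 6 are: {(0,0), (0,1), (2,0), (2,1), (4,0), (4,1)}; {(0,0), (1,0), (2,0), (3,0), (4,0), (5,0)}; {(0,0), (1,1), (2,0), (3,1), (4,0), (5,1)}.
So G has 3 subgroups of order 6.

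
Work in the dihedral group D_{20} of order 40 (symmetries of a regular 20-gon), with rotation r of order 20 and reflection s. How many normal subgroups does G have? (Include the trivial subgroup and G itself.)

9

G has 48 subgroups. Checking conjugation-invariance by order — order 1: 1/1 normal; order 2: 1/21 normal; order 4: 1/11 normal; order 5: 1/1 normal; order 8: 0/5 normal; order 10: 1/5 normal; order 20: 3/3 normal; order 40: 1/1 normal.
Total normal subgroups: 9.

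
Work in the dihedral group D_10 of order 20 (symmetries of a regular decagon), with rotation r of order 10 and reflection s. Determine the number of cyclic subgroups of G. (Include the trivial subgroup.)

14

Group the elements of G by the cyclic subgroup they generate; each cyclic subgroup of order d accounts for φ(d) elements.
Cyclic subgroups by order — order 1: 1; order 2: 11; order 5: 1; order 10: 1.
Total: 14.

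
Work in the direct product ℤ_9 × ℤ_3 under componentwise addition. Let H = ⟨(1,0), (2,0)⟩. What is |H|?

9

|⟨(1,0)⟩| = 9 and |⟨(2,0)⟩| = 9, so |H| is a multiple of lcm(9, 9) = 9 and divides |G| = 27.
Closing under the operation: H = {(0,0), (1,0), (2,0), (3,0), (4,0), (5,0), (6,0), (7,0), (8,0)}, so |H| = 9.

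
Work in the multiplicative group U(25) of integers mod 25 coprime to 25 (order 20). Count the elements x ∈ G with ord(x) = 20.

8

The elements of order 20 are: 2, 3, 8, 12, 13, 17, 22, 23.
That's 8.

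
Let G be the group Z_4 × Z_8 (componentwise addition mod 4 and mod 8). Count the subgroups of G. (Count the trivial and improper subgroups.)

|G| = 32, so by Lagrange every subgroup order divides 32. Divisors: 1, 2, 4, 8, 16, 32.
Subgroups by order — order 1: 1; order 2: 3; order 4: 7; order 8: 7; order 16: 3; order 32: 1.
Total: 1 + 3 + 7 + 7 + 3 + 1 = 22.

22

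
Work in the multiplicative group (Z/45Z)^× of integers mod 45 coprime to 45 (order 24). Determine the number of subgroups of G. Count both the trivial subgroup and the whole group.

|G| = 24, so by Lagrange every subgroup order divides 24. Divisors: 1, 2, 3, 4, 6, 8, 12, 24.
Subgroups by order — order 1: 1; order 2: 3; order 3: 1; order 4: 3; order 6: 3; order 8: 1; order 12: 3; order 24: 1.
Total: 1 + 3 + 1 + 3 + 3 + 1 + 3 + 1 = 16.

16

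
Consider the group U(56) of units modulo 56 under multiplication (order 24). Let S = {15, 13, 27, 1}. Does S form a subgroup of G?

|S| = 4 divides |G| = 24, consistent with Lagrange.
S contains the identity, every element's inverse is in S, and S is closed under ·: it is a subgroup.

Yes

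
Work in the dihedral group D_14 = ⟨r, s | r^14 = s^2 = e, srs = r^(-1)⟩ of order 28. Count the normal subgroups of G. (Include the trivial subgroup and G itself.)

7

G has 28 subgroups. Checking conjugation-invariance by order — order 1: 1/1 normal; order 2: 1/15 normal; order 4: 0/7 normal; order 7: 1/1 normal; order 14: 3/3 normal; order 28: 1/1 normal.
Total normal subgroups: 7.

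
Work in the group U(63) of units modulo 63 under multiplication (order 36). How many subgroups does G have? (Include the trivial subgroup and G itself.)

|G| = 36, so by Lagrange every subgroup order divides 36. Divisors: 1, 2, 3, 4, 6, 9, 12, 18, 36.
Subgroups by order — order 1: 1; order 2: 3; order 3: 4; order 4: 1; order 6: 12; order 9: 1; order 12: 4; order 18: 3; order 36: 1.
Total: 1 + 3 + 4 + 1 + 12 + 1 + 4 + 3 + 1 = 30.

30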